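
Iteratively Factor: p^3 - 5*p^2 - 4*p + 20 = (p + 2)*(p^2 - 7*p + 10) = (p - 5)*(p + 2)*(p - 2)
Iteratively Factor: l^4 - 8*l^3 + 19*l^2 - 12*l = (l - 1)*(l^3 - 7*l^2 + 12*l) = (l - 4)*(l - 1)*(l^2 - 3*l) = (l - 4)*(l - 3)*(l - 1)*(l)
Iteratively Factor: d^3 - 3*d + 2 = (d - 1)*(d^2 + d - 2) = (d - 1)^2*(d + 2)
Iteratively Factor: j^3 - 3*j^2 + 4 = (j + 1)*(j^2 - 4*j + 4) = (j - 2)*(j + 1)*(j - 2)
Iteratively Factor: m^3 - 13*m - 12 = (m - 4)*(m^2 + 4*m + 3) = (m - 4)*(m + 1)*(m + 3)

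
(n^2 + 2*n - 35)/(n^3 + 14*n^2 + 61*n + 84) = (n - 5)/(n^2 + 7*n + 12)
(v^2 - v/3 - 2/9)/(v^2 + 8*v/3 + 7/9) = (3*v - 2)/(3*v + 7)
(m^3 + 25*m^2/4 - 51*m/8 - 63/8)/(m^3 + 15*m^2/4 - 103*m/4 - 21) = (m - 3/2)/(m - 4)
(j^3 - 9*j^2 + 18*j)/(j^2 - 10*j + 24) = j*(j - 3)/(j - 4)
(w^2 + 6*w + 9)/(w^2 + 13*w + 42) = (w^2 + 6*w + 9)/(w^2 + 13*w + 42)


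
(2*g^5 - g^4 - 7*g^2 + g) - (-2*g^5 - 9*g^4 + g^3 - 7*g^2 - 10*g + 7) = 4*g^5 + 8*g^4 - g^3 + 11*g - 7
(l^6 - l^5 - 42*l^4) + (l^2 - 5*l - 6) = l^6 - l^5 - 42*l^4 + l^2 - 5*l - 6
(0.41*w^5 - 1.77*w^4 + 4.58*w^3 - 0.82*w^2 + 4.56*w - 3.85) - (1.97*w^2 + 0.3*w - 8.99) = 0.41*w^5 - 1.77*w^4 + 4.58*w^3 - 2.79*w^2 + 4.26*w + 5.14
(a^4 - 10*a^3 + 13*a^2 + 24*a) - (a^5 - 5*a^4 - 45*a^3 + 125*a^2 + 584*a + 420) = -a^5 + 6*a^4 + 35*a^3 - 112*a^2 - 560*a - 420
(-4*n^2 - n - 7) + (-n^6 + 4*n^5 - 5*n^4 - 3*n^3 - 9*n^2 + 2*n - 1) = -n^6 + 4*n^5 - 5*n^4 - 3*n^3 - 13*n^2 + n - 8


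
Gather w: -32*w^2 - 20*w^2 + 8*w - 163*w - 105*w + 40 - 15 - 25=-52*w^2 - 260*w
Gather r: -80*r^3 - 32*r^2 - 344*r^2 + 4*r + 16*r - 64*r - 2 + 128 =-80*r^3 - 376*r^2 - 44*r + 126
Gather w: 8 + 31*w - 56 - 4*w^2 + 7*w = -4*w^2 + 38*w - 48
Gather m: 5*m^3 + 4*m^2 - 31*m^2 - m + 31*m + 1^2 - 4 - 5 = 5*m^3 - 27*m^2 + 30*m - 8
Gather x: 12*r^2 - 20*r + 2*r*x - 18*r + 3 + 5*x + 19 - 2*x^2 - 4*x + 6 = 12*r^2 - 38*r - 2*x^2 + x*(2*r + 1) + 28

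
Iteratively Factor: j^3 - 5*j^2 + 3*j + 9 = (j - 3)*(j^2 - 2*j - 3) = (j - 3)*(j + 1)*(j - 3)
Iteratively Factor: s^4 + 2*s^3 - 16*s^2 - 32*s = (s + 4)*(s^3 - 2*s^2 - 8*s) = (s - 4)*(s + 4)*(s^2 + 2*s) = (s - 4)*(s + 2)*(s + 4)*(s)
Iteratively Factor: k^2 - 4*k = (k)*(k - 4)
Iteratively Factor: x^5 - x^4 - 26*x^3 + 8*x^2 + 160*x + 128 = (x + 2)*(x^4 - 3*x^3 - 20*x^2 + 48*x + 64) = (x - 4)*(x + 2)*(x^3 + x^2 - 16*x - 16) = (x - 4)*(x + 2)*(x + 4)*(x^2 - 3*x - 4) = (x - 4)^2*(x + 2)*(x + 4)*(x + 1)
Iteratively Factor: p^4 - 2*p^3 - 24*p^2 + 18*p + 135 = (p - 5)*(p^3 + 3*p^2 - 9*p - 27) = (p - 5)*(p + 3)*(p^2 - 9) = (p - 5)*(p + 3)^2*(p - 3)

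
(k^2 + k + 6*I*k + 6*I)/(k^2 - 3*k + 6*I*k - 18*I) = (k + 1)/(k - 3)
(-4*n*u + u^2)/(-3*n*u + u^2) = (4*n - u)/(3*n - u)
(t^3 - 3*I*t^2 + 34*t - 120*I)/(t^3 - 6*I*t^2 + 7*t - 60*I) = (t + 6*I)/(t + 3*I)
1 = 1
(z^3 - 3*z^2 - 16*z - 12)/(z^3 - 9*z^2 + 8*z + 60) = (z + 1)/(z - 5)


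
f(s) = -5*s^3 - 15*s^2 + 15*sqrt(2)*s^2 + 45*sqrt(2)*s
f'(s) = -15*s^2 - 30*s + 30*sqrt(2)*s + 45*sqrt(2)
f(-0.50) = -29.64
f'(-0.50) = 53.68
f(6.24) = -575.81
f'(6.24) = -442.88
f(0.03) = 1.91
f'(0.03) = 64.00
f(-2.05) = -61.27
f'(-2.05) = -24.87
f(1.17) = 74.96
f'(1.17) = 57.65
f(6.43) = -663.15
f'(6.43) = -476.63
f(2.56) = 119.75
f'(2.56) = -2.85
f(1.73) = 102.80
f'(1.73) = 40.24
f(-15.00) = 17318.38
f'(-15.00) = -3497.76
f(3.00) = 111.84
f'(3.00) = -34.08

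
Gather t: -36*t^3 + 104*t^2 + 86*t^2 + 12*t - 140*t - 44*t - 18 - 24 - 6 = -36*t^3 + 190*t^2 - 172*t - 48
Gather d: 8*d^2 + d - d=8*d^2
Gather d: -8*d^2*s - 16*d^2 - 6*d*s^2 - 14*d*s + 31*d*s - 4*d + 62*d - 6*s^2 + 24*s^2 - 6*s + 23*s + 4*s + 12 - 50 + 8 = d^2*(-8*s - 16) + d*(-6*s^2 + 17*s + 58) + 18*s^2 + 21*s - 30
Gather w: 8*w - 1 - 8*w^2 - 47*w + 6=-8*w^2 - 39*w + 5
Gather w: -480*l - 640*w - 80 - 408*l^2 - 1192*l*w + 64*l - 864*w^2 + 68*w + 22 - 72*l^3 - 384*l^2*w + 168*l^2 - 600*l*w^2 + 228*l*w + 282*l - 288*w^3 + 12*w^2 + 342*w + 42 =-72*l^3 - 240*l^2 - 134*l - 288*w^3 + w^2*(-600*l - 852) + w*(-384*l^2 - 964*l - 230) - 16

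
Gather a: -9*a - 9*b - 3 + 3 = -9*a - 9*b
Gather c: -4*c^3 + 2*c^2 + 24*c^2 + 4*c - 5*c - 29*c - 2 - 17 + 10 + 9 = -4*c^3 + 26*c^2 - 30*c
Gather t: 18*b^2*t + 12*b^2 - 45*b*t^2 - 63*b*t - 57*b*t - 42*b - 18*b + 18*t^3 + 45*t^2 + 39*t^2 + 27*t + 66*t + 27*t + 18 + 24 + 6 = 12*b^2 - 60*b + 18*t^3 + t^2*(84 - 45*b) + t*(18*b^2 - 120*b + 120) + 48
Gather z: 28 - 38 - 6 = -16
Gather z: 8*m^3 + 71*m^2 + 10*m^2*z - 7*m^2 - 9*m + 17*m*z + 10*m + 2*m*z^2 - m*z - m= 8*m^3 + 64*m^2 + 2*m*z^2 + z*(10*m^2 + 16*m)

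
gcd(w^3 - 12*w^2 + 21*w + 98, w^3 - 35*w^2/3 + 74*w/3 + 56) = w - 7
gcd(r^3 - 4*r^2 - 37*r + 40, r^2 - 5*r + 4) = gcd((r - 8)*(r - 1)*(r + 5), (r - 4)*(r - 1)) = r - 1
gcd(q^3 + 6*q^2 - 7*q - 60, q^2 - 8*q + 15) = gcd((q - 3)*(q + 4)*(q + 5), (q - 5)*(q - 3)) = q - 3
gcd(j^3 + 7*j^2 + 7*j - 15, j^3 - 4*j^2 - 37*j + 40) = j^2 + 4*j - 5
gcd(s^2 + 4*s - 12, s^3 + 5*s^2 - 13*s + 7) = 1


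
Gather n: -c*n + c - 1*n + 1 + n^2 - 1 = c + n^2 + n*(-c - 1)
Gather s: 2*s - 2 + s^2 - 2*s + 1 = s^2 - 1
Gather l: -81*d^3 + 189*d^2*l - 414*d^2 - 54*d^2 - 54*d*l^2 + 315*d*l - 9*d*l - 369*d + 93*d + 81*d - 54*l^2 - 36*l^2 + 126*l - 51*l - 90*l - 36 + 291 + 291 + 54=-81*d^3 - 468*d^2 - 195*d + l^2*(-54*d - 90) + l*(189*d^2 + 306*d - 15) + 600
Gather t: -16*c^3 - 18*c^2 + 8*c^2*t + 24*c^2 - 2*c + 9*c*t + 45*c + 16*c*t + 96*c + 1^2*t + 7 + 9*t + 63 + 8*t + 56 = -16*c^3 + 6*c^2 + 139*c + t*(8*c^2 + 25*c + 18) + 126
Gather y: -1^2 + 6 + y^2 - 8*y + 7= y^2 - 8*y + 12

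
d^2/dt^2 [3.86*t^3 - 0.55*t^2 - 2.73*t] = 23.16*t - 1.1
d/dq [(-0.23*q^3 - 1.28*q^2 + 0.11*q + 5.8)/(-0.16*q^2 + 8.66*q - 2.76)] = (0.0368*q^4 - 3.9836*q^3 - 9.1628*q^2 + 8.9216*q - 50.5316)/(0.0256*q^4 - 2.7712*q^3 + 75.8788*q^2 - 47.8032*q + 7.6176)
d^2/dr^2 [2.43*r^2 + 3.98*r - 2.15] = 4.86000000000000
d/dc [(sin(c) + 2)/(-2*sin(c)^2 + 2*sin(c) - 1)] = (8*sin(c) - cos(2*c) - 4)*cos(c)/(-2*sin(c) - cos(2*c) + 2)^2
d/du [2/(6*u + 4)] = -3/(3*u + 2)^2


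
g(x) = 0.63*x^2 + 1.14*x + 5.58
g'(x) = 1.26*x + 1.14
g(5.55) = 31.31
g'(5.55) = 8.13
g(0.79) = 6.87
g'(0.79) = 2.14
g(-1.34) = 5.18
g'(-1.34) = -0.55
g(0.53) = 6.36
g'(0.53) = 1.81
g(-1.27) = 5.15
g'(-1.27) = -0.46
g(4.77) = 25.35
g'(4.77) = 7.15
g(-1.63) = 5.40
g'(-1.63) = -0.91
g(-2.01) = 5.83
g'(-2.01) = -1.39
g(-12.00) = 82.62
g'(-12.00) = -13.98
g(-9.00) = 46.35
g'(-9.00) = -10.20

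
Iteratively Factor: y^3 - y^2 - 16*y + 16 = (y + 4)*(y^2 - 5*y + 4) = (y - 1)*(y + 4)*(y - 4)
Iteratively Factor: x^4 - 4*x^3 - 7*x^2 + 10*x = (x)*(x^3 - 4*x^2 - 7*x + 10) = x*(x - 5)*(x^2 + x - 2) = x*(x - 5)*(x - 1)*(x + 2)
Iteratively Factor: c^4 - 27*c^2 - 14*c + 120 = (c - 2)*(c^3 + 2*c^2 - 23*c - 60) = (c - 5)*(c - 2)*(c^2 + 7*c + 12) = (c - 5)*(c - 2)*(c + 3)*(c + 4)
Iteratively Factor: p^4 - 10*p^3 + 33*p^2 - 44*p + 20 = (p - 2)*(p^3 - 8*p^2 + 17*p - 10) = (p - 5)*(p - 2)*(p^2 - 3*p + 2) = (p - 5)*(p - 2)^2*(p - 1)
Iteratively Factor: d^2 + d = (d + 1)*(d)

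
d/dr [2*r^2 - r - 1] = 4*r - 1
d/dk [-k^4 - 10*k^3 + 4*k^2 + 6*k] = -4*k^3 - 30*k^2 + 8*k + 6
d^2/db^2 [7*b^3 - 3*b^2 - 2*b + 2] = 42*b - 6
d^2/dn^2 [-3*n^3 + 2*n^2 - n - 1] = 4 - 18*n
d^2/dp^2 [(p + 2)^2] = 2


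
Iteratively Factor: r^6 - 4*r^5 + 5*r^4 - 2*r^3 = (r - 2)*(r^5 - 2*r^4 + r^3) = r*(r - 2)*(r^4 - 2*r^3 + r^2) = r*(r - 2)*(r - 1)*(r^3 - r^2) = r^2*(r - 2)*(r - 1)*(r^2 - r) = r^3*(r - 2)*(r - 1)*(r - 1)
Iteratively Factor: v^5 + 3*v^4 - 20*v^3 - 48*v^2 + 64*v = (v - 1)*(v^4 + 4*v^3 - 16*v^2 - 64*v) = (v - 4)*(v - 1)*(v^3 + 8*v^2 + 16*v) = (v - 4)*(v - 1)*(v + 4)*(v^2 + 4*v) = v*(v - 4)*(v - 1)*(v + 4)*(v + 4)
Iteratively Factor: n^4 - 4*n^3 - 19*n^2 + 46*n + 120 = (n + 2)*(n^3 - 6*n^2 - 7*n + 60) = (n + 2)*(n + 3)*(n^2 - 9*n + 20) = (n - 5)*(n + 2)*(n + 3)*(n - 4)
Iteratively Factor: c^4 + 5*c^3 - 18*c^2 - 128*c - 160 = (c + 2)*(c^3 + 3*c^2 - 24*c - 80) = (c + 2)*(c + 4)*(c^2 - c - 20) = (c - 5)*(c + 2)*(c + 4)*(c + 4)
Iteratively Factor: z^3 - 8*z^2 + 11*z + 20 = (z - 4)*(z^2 - 4*z - 5) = (z - 4)*(z + 1)*(z - 5)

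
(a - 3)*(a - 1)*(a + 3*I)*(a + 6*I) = a^4 - 4*a^3 + 9*I*a^3 - 15*a^2 - 36*I*a^2 + 72*a + 27*I*a - 54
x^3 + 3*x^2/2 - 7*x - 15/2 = (x - 5/2)*(x + 1)*(x + 3)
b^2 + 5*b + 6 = (b + 2)*(b + 3)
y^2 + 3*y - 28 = (y - 4)*(y + 7)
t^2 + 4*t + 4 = (t + 2)^2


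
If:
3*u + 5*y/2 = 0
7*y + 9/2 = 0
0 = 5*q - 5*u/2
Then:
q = 15/56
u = 15/28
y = -9/14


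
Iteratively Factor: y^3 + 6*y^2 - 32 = (y + 4)*(y^2 + 2*y - 8) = (y + 4)^2*(y - 2)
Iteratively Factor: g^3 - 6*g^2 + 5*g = (g)*(g^2 - 6*g + 5) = g*(g - 5)*(g - 1)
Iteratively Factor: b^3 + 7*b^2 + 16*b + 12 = (b + 2)*(b^2 + 5*b + 6) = (b + 2)*(b + 3)*(b + 2)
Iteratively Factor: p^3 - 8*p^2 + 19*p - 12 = (p - 3)*(p^2 - 5*p + 4) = (p - 4)*(p - 3)*(p - 1)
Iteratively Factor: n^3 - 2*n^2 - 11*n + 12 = (n - 4)*(n^2 + 2*n - 3) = (n - 4)*(n - 1)*(n + 3)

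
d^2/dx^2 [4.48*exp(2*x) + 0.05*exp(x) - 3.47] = (17.92*exp(x) + 0.05)*exp(x)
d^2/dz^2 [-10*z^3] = -60*z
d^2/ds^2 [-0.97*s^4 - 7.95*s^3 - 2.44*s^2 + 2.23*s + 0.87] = -11.64*s^2 - 47.7*s - 4.88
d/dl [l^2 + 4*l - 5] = 2*l + 4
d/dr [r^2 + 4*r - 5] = 2*r + 4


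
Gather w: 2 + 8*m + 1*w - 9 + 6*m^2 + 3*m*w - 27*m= 6*m^2 - 19*m + w*(3*m + 1) - 7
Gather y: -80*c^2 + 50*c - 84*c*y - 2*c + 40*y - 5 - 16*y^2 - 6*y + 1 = -80*c^2 + 48*c - 16*y^2 + y*(34 - 84*c) - 4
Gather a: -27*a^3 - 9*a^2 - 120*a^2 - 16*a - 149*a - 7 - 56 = -27*a^3 - 129*a^2 - 165*a - 63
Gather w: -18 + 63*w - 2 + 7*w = 70*w - 20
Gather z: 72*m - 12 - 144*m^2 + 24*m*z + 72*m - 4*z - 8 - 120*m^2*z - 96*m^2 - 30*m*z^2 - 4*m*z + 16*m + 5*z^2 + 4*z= -240*m^2 + 160*m + z^2*(5 - 30*m) + z*(-120*m^2 + 20*m) - 20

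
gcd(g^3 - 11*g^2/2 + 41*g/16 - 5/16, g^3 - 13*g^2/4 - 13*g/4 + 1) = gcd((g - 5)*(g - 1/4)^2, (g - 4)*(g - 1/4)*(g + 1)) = g - 1/4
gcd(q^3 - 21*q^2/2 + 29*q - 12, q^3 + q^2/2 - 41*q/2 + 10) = q^2 - 9*q/2 + 2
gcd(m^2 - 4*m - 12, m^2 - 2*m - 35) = 1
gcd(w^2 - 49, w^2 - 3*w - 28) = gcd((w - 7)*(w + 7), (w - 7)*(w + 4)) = w - 7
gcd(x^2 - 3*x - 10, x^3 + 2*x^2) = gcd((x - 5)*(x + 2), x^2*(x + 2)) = x + 2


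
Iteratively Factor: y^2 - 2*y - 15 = (y + 3)*(y - 5)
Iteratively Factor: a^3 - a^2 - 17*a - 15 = (a - 5)*(a^2 + 4*a + 3) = (a - 5)*(a + 1)*(a + 3)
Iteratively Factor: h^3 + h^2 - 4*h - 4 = (h + 1)*(h^2 - 4) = (h + 1)*(h + 2)*(h - 2)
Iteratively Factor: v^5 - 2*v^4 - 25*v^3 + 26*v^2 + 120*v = (v + 2)*(v^4 - 4*v^3 - 17*v^2 + 60*v) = (v + 2)*(v + 4)*(v^3 - 8*v^2 + 15*v) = (v - 3)*(v + 2)*(v + 4)*(v^2 - 5*v) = (v - 5)*(v - 3)*(v + 2)*(v + 4)*(v)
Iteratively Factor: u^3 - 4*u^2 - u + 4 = (u + 1)*(u^2 - 5*u + 4) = (u - 1)*(u + 1)*(u - 4)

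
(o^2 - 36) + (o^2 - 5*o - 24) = 2*o^2 - 5*o - 60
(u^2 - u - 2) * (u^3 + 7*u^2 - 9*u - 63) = u^5 + 6*u^4 - 18*u^3 - 68*u^2 + 81*u + 126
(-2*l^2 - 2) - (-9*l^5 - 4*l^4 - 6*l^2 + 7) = 9*l^5 + 4*l^4 + 4*l^2 - 9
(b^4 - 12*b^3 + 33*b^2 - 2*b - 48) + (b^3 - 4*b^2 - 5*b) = b^4 - 11*b^3 + 29*b^2 - 7*b - 48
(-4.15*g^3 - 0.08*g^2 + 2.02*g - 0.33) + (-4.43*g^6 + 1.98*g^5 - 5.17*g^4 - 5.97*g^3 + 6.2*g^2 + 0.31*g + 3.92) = -4.43*g^6 + 1.98*g^5 - 5.17*g^4 - 10.12*g^3 + 6.12*g^2 + 2.33*g + 3.59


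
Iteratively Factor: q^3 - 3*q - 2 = (q + 1)*(q^2 - q - 2) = (q - 2)*(q + 1)*(q + 1)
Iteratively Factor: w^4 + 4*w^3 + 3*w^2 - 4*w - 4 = (w + 2)*(w^3 + 2*w^2 - w - 2) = (w + 1)*(w + 2)*(w^2 + w - 2) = (w + 1)*(w + 2)^2*(w - 1)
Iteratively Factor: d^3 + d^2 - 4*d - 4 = (d + 1)*(d^2 - 4) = (d + 1)*(d + 2)*(d - 2)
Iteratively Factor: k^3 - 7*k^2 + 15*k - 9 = (k - 3)*(k^2 - 4*k + 3) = (k - 3)*(k - 1)*(k - 3)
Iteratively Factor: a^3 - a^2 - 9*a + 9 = (a - 1)*(a^2 - 9) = (a - 1)*(a + 3)*(a - 3)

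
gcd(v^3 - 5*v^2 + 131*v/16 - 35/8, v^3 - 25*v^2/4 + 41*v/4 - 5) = v - 5/4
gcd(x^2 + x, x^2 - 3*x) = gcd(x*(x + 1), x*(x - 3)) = x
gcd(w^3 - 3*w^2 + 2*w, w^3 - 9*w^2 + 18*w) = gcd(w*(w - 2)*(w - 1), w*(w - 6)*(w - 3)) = w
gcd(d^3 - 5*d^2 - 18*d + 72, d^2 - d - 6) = d - 3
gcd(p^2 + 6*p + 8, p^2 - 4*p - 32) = p + 4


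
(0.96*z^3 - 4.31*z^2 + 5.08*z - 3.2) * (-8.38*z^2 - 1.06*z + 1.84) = -8.0448*z^5 + 35.1002*z^4 - 36.2354*z^3 + 13.5008*z^2 + 12.7392*z - 5.888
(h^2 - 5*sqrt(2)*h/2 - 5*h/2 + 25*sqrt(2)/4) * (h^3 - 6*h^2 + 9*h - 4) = h^5 - 17*h^4/2 - 5*sqrt(2)*h^4/2 + 24*h^3 + 85*sqrt(2)*h^3/4 - 60*sqrt(2)*h^2 - 53*h^2/2 + 10*h + 265*sqrt(2)*h/4 - 25*sqrt(2)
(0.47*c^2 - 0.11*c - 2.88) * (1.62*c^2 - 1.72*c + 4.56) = 0.7614*c^4 - 0.9866*c^3 - 2.3332*c^2 + 4.452*c - 13.1328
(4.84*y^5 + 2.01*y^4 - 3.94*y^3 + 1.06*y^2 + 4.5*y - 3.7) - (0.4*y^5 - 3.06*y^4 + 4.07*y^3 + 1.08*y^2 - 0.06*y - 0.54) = 4.44*y^5 + 5.07*y^4 - 8.01*y^3 - 0.02*y^2 + 4.56*y - 3.16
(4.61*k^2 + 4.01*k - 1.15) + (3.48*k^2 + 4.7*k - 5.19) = 8.09*k^2 + 8.71*k - 6.34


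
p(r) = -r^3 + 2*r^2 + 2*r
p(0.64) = 1.84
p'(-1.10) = -6.03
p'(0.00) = 2.00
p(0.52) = 1.44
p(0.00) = 0.00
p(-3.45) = 57.97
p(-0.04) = -0.08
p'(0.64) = 3.33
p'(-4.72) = -83.72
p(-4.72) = 140.27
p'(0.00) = 2.00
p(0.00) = 0.00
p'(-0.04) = 1.84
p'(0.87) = 3.21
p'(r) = -3*r^2 + 4*r + 2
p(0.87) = 2.60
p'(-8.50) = -248.75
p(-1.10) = 1.55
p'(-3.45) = -47.51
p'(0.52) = 3.27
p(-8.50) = 741.62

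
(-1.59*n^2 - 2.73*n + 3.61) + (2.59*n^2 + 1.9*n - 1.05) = 1.0*n^2 - 0.83*n + 2.56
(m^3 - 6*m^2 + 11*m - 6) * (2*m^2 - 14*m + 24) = 2*m^5 - 26*m^4 + 130*m^3 - 310*m^2 + 348*m - 144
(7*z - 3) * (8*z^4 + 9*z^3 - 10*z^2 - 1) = 56*z^5 + 39*z^4 - 97*z^3 + 30*z^2 - 7*z + 3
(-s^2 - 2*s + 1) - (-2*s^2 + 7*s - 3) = s^2 - 9*s + 4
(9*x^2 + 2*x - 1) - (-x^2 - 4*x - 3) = 10*x^2 + 6*x + 2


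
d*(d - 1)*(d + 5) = d^3 + 4*d^2 - 5*d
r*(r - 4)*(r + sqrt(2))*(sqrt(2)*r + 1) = sqrt(2)*r^4 - 4*sqrt(2)*r^3 + 3*r^3 - 12*r^2 + sqrt(2)*r^2 - 4*sqrt(2)*r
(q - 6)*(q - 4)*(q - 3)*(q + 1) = q^4 - 12*q^3 + 41*q^2 - 18*q - 72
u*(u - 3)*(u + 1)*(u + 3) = u^4 + u^3 - 9*u^2 - 9*u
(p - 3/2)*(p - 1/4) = p^2 - 7*p/4 + 3/8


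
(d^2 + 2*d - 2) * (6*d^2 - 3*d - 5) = 6*d^4 + 9*d^3 - 23*d^2 - 4*d + 10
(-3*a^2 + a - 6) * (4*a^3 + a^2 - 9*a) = -12*a^5 + a^4 + 4*a^3 - 15*a^2 + 54*a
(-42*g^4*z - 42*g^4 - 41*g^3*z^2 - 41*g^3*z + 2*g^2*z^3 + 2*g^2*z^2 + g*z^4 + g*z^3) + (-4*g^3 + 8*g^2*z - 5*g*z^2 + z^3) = -42*g^4*z - 42*g^4 - 41*g^3*z^2 - 41*g^3*z - 4*g^3 + 2*g^2*z^3 + 2*g^2*z^2 + 8*g^2*z + g*z^4 + g*z^3 - 5*g*z^2 + z^3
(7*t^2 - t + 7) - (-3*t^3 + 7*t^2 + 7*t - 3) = 3*t^3 - 8*t + 10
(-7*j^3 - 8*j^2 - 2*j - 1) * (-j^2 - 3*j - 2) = 7*j^5 + 29*j^4 + 40*j^3 + 23*j^2 + 7*j + 2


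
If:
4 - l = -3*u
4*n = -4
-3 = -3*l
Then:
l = 1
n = -1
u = -1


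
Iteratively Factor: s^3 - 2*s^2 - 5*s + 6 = (s + 2)*(s^2 - 4*s + 3) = (s - 1)*(s + 2)*(s - 3)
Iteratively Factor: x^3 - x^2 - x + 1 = (x + 1)*(x^2 - 2*x + 1) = (x - 1)*(x + 1)*(x - 1)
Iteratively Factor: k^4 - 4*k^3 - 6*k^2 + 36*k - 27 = (k - 1)*(k^3 - 3*k^2 - 9*k + 27) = (k - 3)*(k - 1)*(k^2 - 9) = (k - 3)*(k - 1)*(k + 3)*(k - 3)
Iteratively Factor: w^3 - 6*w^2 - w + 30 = (w + 2)*(w^2 - 8*w + 15) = (w - 5)*(w + 2)*(w - 3)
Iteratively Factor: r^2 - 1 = (r - 1)*(r + 1)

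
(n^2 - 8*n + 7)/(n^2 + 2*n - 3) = (n - 7)/(n + 3)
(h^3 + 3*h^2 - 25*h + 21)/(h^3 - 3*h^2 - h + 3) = (h + 7)/(h + 1)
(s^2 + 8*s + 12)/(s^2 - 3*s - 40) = (s^2 + 8*s + 12)/(s^2 - 3*s - 40)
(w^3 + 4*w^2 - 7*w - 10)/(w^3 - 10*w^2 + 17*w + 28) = (w^2 + 3*w - 10)/(w^2 - 11*w + 28)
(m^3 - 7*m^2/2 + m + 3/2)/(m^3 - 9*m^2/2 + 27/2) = (2*m^2 - m - 1)/(2*m^2 - 3*m - 9)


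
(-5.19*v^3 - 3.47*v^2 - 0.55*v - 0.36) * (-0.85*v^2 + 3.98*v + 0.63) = 4.4115*v^5 - 17.7067*v^4 - 16.6128*v^3 - 4.0691*v^2 - 1.7793*v - 0.2268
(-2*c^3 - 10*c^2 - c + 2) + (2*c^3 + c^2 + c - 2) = -9*c^2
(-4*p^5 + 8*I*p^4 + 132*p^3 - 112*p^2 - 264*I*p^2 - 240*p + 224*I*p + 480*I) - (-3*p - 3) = -4*p^5 + 8*I*p^4 + 132*p^3 - 112*p^2 - 264*I*p^2 - 237*p + 224*I*p + 3 + 480*I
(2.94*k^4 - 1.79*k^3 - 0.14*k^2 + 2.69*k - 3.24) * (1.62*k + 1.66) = 4.7628*k^5 + 1.9806*k^4 - 3.1982*k^3 + 4.1254*k^2 - 0.783400000000001*k - 5.3784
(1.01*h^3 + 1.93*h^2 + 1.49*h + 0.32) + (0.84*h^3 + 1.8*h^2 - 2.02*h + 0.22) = 1.85*h^3 + 3.73*h^2 - 0.53*h + 0.54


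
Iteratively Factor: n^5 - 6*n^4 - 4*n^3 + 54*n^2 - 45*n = (n - 3)*(n^4 - 3*n^3 - 13*n^2 + 15*n) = (n - 3)*(n - 1)*(n^3 - 2*n^2 - 15*n) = (n - 5)*(n - 3)*(n - 1)*(n^2 + 3*n) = n*(n - 5)*(n - 3)*(n - 1)*(n + 3)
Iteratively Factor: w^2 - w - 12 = (w - 4)*(w + 3)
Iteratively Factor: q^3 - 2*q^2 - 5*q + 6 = (q - 1)*(q^2 - q - 6) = (q - 3)*(q - 1)*(q + 2)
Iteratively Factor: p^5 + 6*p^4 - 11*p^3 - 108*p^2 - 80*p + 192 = (p + 4)*(p^4 + 2*p^3 - 19*p^2 - 32*p + 48) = (p - 4)*(p + 4)*(p^3 + 6*p^2 + 5*p - 12) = (p - 4)*(p - 1)*(p + 4)*(p^2 + 7*p + 12) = (p - 4)*(p - 1)*(p + 3)*(p + 4)*(p + 4)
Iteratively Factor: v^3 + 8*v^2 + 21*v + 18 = (v + 2)*(v^2 + 6*v + 9) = (v + 2)*(v + 3)*(v + 3)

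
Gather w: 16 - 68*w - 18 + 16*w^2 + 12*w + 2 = 16*w^2 - 56*w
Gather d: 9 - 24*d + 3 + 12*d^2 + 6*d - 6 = 12*d^2 - 18*d + 6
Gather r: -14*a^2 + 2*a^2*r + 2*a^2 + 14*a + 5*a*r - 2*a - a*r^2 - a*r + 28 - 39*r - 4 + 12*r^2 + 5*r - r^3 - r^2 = -12*a^2 + 12*a - r^3 + r^2*(11 - a) + r*(2*a^2 + 4*a - 34) + 24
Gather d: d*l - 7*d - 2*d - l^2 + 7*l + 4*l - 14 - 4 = d*(l - 9) - l^2 + 11*l - 18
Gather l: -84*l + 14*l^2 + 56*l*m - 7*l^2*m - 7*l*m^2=l^2*(14 - 7*m) + l*(-7*m^2 + 56*m - 84)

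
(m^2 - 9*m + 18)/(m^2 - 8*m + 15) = (m - 6)/(m - 5)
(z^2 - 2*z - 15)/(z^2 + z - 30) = (z + 3)/(z + 6)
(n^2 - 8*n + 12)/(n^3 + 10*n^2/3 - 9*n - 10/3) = 3*(n - 6)/(3*n^2 + 16*n + 5)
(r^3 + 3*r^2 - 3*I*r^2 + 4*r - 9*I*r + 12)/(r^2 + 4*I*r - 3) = (r^2 + r*(3 - 4*I) - 12*I)/(r + 3*I)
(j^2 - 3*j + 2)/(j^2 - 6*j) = (j^2 - 3*j + 2)/(j*(j - 6))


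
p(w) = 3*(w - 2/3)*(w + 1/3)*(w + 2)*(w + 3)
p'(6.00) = 4242.67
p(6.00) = 7296.00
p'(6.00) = 4242.67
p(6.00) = 7296.00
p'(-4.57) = -390.22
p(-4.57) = 268.56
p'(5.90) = 4062.77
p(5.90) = 6880.77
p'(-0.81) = -8.13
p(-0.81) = 5.50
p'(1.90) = 271.46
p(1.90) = 157.91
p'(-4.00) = -204.00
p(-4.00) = 102.67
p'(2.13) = 349.72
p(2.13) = 229.12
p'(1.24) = 108.71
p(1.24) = 37.18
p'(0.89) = 54.35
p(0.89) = 9.21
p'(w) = 3*(w - 2/3)*(w + 1/3)*(w + 2) + 3*(w - 2/3)*(w + 1/3)*(w + 3) + 3*(w - 2/3)*(w + 2)*(w + 3) + 3*(w + 1/3)*(w + 2)*(w + 3) = 12*w^3 + 42*w^2 + 74*w/3 - 28/3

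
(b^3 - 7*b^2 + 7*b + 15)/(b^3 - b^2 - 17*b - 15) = (b - 3)/(b + 3)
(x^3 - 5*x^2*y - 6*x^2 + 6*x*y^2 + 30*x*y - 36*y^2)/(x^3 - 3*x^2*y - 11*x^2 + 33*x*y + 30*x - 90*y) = (x - 2*y)/(x - 5)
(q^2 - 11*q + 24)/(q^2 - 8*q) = (q - 3)/q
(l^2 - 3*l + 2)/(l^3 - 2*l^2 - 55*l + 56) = (l - 2)/(l^2 - l - 56)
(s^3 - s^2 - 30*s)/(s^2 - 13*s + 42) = s*(s + 5)/(s - 7)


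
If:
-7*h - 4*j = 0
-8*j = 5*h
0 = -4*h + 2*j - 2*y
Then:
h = 0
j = 0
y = 0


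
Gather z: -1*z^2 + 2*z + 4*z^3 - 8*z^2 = 4*z^3 - 9*z^2 + 2*z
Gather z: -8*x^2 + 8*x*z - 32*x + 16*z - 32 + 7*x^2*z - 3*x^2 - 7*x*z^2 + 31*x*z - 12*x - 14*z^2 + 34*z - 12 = -11*x^2 - 44*x + z^2*(-7*x - 14) + z*(7*x^2 + 39*x + 50) - 44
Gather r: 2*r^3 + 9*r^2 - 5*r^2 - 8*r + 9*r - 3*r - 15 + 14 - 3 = 2*r^3 + 4*r^2 - 2*r - 4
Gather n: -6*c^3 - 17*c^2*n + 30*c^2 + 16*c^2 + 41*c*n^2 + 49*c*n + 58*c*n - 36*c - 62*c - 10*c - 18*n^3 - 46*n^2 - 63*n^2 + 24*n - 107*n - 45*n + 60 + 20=-6*c^3 + 46*c^2 - 108*c - 18*n^3 + n^2*(41*c - 109) + n*(-17*c^2 + 107*c - 128) + 80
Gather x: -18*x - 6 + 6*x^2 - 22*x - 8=6*x^2 - 40*x - 14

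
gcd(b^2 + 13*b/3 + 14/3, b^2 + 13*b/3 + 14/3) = b^2 + 13*b/3 + 14/3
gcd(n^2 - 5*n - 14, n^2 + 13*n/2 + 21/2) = 1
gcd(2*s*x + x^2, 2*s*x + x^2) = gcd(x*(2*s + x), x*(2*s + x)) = 2*s*x + x^2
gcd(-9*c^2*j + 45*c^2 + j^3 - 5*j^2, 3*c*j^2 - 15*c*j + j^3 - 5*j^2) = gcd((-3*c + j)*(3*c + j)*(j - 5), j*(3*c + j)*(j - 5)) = 3*c*j - 15*c + j^2 - 5*j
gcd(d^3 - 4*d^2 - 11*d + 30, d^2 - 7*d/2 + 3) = d - 2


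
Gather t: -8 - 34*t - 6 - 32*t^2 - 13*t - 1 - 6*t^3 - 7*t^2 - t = -6*t^3 - 39*t^2 - 48*t - 15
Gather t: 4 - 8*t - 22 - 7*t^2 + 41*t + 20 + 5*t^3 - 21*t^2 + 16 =5*t^3 - 28*t^2 + 33*t + 18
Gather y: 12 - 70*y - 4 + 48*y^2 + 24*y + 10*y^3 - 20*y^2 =10*y^3 + 28*y^2 - 46*y + 8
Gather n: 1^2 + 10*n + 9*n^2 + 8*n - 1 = 9*n^2 + 18*n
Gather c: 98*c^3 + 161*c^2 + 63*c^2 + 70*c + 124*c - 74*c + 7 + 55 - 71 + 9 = 98*c^3 + 224*c^2 + 120*c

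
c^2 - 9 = (c - 3)*(c + 3)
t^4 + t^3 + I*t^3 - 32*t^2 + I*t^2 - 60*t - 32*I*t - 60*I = (t - 6)*(t + 2)*(t + 5)*(t + I)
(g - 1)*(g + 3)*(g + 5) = g^3 + 7*g^2 + 7*g - 15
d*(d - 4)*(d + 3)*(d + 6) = d^4 + 5*d^3 - 18*d^2 - 72*d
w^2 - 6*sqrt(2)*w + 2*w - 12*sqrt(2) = (w + 2)*(w - 6*sqrt(2))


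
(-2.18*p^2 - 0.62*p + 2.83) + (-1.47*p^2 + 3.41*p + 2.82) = -3.65*p^2 + 2.79*p + 5.65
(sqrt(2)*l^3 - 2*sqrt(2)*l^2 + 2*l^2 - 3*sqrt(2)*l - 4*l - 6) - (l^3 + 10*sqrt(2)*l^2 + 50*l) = -l^3 + sqrt(2)*l^3 - 12*sqrt(2)*l^2 + 2*l^2 - 54*l - 3*sqrt(2)*l - 6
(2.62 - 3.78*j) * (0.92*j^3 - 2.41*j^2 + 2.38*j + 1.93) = -3.4776*j^4 + 11.5202*j^3 - 15.3106*j^2 - 1.0598*j + 5.0566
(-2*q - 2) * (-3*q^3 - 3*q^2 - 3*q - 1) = 6*q^4 + 12*q^3 + 12*q^2 + 8*q + 2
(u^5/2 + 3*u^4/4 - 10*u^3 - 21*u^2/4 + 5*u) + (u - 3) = u^5/2 + 3*u^4/4 - 10*u^3 - 21*u^2/4 + 6*u - 3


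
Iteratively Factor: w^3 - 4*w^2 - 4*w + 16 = (w + 2)*(w^2 - 6*w + 8) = (w - 4)*(w + 2)*(w - 2)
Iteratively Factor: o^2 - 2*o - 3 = (o + 1)*(o - 3)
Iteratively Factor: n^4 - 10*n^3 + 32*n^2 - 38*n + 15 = (n - 5)*(n^3 - 5*n^2 + 7*n - 3) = (n - 5)*(n - 1)*(n^2 - 4*n + 3) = (n - 5)*(n - 3)*(n - 1)*(n - 1)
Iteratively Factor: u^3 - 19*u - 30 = (u - 5)*(u^2 + 5*u + 6) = (u - 5)*(u + 3)*(u + 2)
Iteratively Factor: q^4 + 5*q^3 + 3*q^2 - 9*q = (q)*(q^3 + 5*q^2 + 3*q - 9) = q*(q + 3)*(q^2 + 2*q - 3) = q*(q - 1)*(q + 3)*(q + 3)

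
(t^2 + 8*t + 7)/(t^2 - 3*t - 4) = (t + 7)/(t - 4)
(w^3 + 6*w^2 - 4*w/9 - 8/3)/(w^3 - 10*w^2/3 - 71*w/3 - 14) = (w^2 + 16*w/3 - 4)/(w^2 - 4*w - 21)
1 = 1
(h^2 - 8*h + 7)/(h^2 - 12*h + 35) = (h - 1)/(h - 5)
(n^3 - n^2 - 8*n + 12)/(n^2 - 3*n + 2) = (n^2 + n - 6)/(n - 1)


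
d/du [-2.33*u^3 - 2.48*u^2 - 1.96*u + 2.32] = -6.99*u^2 - 4.96*u - 1.96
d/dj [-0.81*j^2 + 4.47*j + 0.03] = 4.47 - 1.62*j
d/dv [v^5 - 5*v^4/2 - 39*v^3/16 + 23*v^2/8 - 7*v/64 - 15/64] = 5*v^4 - 10*v^3 - 117*v^2/16 + 23*v/4 - 7/64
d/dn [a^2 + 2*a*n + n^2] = 2*a + 2*n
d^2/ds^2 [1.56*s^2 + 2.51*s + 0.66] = 3.12000000000000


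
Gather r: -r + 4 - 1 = 3 - r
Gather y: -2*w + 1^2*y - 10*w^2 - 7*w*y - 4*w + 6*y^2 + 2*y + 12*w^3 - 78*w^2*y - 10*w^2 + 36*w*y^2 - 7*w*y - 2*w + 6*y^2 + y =12*w^3 - 20*w^2 - 8*w + y^2*(36*w + 12) + y*(-78*w^2 - 14*w + 4)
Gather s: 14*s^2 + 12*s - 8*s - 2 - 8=14*s^2 + 4*s - 10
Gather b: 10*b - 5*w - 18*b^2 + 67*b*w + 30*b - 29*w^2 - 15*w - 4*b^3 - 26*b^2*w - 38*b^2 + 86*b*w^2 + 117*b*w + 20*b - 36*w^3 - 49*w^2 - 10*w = -4*b^3 + b^2*(-26*w - 56) + b*(86*w^2 + 184*w + 60) - 36*w^3 - 78*w^2 - 30*w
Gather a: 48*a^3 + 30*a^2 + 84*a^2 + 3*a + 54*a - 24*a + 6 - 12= 48*a^3 + 114*a^2 + 33*a - 6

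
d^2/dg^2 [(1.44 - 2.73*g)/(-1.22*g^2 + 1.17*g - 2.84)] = ((9.9018 - 19.9836*g)*(1.22*g^2 - 1.17*g + 2.84) + (2.44*g - 1.17)*(2.73*g - 1.44)*(4.88*g - 2.34))/(1.22*g^2 - 1.17*g + 2.84)^3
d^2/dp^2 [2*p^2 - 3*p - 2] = 4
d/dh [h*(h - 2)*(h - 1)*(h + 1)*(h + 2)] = 5*h^4 - 15*h^2 + 4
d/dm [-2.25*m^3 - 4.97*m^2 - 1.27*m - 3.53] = -6.75*m^2 - 9.94*m - 1.27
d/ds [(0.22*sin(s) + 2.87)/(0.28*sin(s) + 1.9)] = -0.3856*cos(s)/(0.28*sin(s) + 1.9)^2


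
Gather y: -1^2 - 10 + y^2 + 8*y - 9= y^2 + 8*y - 20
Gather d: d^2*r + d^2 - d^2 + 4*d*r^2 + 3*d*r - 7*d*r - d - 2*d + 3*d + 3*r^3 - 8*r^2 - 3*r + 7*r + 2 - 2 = d^2*r + d*(4*r^2 - 4*r) + 3*r^3 - 8*r^2 + 4*r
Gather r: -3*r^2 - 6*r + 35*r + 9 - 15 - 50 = -3*r^2 + 29*r - 56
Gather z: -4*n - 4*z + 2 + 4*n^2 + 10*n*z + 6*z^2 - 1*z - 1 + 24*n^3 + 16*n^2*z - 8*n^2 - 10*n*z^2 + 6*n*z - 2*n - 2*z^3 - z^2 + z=24*n^3 - 4*n^2 - 6*n - 2*z^3 + z^2*(5 - 10*n) + z*(16*n^2 + 16*n - 4) + 1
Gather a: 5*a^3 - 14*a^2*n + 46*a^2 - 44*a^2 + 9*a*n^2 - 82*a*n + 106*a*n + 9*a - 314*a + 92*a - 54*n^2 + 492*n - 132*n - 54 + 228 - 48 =5*a^3 + a^2*(2 - 14*n) + a*(9*n^2 + 24*n - 213) - 54*n^2 + 360*n + 126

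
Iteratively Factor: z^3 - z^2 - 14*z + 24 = (z + 4)*(z^2 - 5*z + 6) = (z - 3)*(z + 4)*(z - 2)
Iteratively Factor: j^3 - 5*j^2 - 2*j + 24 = (j + 2)*(j^2 - 7*j + 12) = (j - 3)*(j + 2)*(j - 4)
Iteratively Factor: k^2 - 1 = (k - 1)*(k + 1)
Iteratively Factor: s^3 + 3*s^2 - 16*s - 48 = (s + 3)*(s^2 - 16) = (s + 3)*(s + 4)*(s - 4)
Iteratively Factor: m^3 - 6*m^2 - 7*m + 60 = (m - 5)*(m^2 - m - 12) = (m - 5)*(m + 3)*(m - 4)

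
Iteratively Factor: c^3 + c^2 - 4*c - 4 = (c + 2)*(c^2 - c - 2) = (c + 1)*(c + 2)*(c - 2)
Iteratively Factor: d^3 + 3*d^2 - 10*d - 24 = (d - 3)*(d^2 + 6*d + 8) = (d - 3)*(d + 4)*(d + 2)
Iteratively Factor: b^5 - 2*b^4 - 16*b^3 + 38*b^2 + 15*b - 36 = (b + 1)*(b^4 - 3*b^3 - 13*b^2 + 51*b - 36) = (b - 3)*(b + 1)*(b^3 - 13*b + 12) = (b - 3)*(b - 1)*(b + 1)*(b^2 + b - 12) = (b - 3)*(b - 1)*(b + 1)*(b + 4)*(b - 3)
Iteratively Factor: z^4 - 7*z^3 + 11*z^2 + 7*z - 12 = (z - 3)*(z^3 - 4*z^2 - z + 4) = (z - 4)*(z - 3)*(z^2 - 1) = (z - 4)*(z - 3)*(z - 1)*(z + 1)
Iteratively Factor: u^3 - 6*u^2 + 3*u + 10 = (u + 1)*(u^2 - 7*u + 10) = (u - 2)*(u + 1)*(u - 5)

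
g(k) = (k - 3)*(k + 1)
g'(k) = 2*k - 2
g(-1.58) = 2.66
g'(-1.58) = -5.16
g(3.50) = 2.25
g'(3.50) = 5.00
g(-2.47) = 8.04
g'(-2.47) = -6.94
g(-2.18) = 6.11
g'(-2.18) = -6.36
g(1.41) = -3.83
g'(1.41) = 0.82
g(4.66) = 9.40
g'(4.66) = 7.32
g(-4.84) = 30.11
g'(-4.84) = -11.68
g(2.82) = -0.69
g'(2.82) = 3.64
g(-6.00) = 45.00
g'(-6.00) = -14.00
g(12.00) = 117.00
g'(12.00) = 22.00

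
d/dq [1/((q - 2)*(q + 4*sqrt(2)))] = ((2 - q)*(q + 4*sqrt(2)) - (q - 2)^2)/((q - 2)^3*(q + 4*sqrt(2))^2)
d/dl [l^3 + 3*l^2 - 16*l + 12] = 3*l^2 + 6*l - 16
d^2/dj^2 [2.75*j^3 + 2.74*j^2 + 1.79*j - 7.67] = 16.5*j + 5.48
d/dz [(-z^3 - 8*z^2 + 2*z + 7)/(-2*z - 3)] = (4*z^3 + 25*z^2 + 48*z + 8)/(4*z^2 + 12*z + 9)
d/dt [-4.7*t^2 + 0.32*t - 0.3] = 0.32 - 9.4*t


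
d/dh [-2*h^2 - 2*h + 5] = -4*h - 2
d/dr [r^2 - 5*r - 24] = 2*r - 5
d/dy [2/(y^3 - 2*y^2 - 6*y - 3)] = 2*(-3*y^2 + 4*y + 6)/(-y^3 + 2*y^2 + 6*y + 3)^2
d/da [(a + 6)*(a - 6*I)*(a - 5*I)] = 3*a^2 + a*(12 - 22*I) - 30 - 66*I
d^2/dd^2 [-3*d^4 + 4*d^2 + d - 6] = 8 - 36*d^2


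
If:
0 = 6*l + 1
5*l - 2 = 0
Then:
No Solution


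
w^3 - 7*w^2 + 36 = (w - 6)*(w - 3)*(w + 2)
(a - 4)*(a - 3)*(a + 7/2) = a^3 - 7*a^2/2 - 25*a/2 + 42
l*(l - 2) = l^2 - 2*l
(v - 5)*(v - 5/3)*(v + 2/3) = v^3 - 6*v^2 + 35*v/9 + 50/9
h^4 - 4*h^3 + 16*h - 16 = (h - 2)^3*(h + 2)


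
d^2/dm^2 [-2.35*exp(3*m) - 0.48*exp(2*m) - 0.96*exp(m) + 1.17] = (-21.15*exp(2*m) - 1.92*exp(m) - 0.96)*exp(m)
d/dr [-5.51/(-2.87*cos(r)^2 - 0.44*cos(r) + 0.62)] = (31.6274*cos(r) + 2.4244)*sin(r)/(2.87*cos(r)^2 + 0.44*cos(r) - 0.62)^2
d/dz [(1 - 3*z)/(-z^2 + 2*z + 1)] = (-3*z^2 + 2*z - 5)/(z^4 - 4*z^3 + 2*z^2 + 4*z + 1)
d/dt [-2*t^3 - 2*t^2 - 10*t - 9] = -6*t^2 - 4*t - 10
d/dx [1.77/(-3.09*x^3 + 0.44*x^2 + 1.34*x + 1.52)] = (16.4079*x^2 - 1.5576*x - 2.3718)/(-3.09*x^3 + 0.44*x^2 + 1.34*x + 1.52)^2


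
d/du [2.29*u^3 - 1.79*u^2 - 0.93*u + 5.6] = 6.87*u^2 - 3.58*u - 0.93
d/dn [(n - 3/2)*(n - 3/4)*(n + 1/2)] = n*(6*n - 7)/2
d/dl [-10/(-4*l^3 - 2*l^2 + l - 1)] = 10*(-12*l^2 - 4*l + 1)/(4*l^3 + 2*l^2 - l + 1)^2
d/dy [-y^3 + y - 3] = 1 - 3*y^2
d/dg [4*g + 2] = 4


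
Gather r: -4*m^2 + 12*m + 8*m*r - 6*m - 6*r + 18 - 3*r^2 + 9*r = -4*m^2 + 6*m - 3*r^2 + r*(8*m + 3) + 18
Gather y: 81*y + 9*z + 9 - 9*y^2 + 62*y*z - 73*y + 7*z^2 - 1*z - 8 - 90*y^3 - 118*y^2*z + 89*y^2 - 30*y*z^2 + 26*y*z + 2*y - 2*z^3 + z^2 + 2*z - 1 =-90*y^3 + y^2*(80 - 118*z) + y*(-30*z^2 + 88*z + 10) - 2*z^3 + 8*z^2 + 10*z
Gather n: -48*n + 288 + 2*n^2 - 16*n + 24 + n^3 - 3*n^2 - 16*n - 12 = n^3 - n^2 - 80*n + 300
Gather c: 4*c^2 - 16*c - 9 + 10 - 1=4*c^2 - 16*c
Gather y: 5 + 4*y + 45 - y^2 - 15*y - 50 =-y^2 - 11*y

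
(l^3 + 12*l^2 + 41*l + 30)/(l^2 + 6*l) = l + 6 + 5/l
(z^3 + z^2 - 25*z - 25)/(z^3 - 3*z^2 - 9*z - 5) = (z + 5)/(z + 1)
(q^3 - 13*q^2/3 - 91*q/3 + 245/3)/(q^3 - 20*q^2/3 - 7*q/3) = (3*q^2 + 8*q - 35)/(q*(3*q + 1))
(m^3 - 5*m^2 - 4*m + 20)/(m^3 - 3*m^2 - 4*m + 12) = (m - 5)/(m - 3)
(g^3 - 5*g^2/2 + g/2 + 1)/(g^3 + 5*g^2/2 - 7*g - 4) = (g - 1)/(g + 4)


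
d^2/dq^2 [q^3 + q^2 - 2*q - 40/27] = 6*q + 2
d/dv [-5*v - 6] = -5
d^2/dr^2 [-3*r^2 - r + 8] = -6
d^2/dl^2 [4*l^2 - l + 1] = 8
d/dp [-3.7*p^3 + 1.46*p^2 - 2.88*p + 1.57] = -11.1*p^2 + 2.92*p - 2.88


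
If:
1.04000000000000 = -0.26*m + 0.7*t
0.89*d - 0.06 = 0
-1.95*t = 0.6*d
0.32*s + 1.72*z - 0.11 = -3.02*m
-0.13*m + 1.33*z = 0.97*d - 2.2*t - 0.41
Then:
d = 0.07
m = -4.06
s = 41.96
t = -0.02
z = -0.62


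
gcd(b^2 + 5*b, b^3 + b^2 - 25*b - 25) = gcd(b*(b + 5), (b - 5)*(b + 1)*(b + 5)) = b + 5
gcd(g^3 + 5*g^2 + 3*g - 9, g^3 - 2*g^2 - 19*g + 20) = g - 1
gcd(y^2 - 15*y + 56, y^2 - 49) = y - 7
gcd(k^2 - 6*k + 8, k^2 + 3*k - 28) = k - 4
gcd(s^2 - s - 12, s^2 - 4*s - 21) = s + 3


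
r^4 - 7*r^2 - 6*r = r*(r - 3)*(r + 1)*(r + 2)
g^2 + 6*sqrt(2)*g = g*(g + 6*sqrt(2))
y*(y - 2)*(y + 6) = y^3 + 4*y^2 - 12*y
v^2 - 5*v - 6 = (v - 6)*(v + 1)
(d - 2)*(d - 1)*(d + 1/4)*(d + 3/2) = d^4 - 5*d^3/4 - 23*d^2/8 + 19*d/8 + 3/4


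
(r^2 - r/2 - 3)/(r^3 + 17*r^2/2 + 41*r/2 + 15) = (r - 2)/(r^2 + 7*r + 10)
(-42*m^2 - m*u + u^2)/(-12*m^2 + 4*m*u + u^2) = (-7*m + u)/(-2*m + u)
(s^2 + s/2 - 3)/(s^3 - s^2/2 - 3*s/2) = (s + 2)/(s*(s + 1))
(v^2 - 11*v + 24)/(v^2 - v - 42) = (-v^2 + 11*v - 24)/(-v^2 + v + 42)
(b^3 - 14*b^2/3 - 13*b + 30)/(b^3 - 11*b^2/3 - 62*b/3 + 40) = (b + 3)/(b + 4)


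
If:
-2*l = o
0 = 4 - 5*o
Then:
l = -2/5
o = 4/5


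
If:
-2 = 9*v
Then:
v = -2/9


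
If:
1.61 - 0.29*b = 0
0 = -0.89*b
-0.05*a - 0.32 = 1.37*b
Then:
No Solution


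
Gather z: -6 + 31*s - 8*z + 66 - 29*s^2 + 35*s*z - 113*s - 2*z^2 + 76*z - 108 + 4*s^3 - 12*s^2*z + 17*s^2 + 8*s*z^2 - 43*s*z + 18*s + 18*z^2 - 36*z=4*s^3 - 12*s^2 - 64*s + z^2*(8*s + 16) + z*(-12*s^2 - 8*s + 32) - 48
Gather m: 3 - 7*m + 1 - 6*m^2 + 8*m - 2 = -6*m^2 + m + 2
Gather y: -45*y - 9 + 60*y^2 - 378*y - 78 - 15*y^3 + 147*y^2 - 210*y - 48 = -15*y^3 + 207*y^2 - 633*y - 135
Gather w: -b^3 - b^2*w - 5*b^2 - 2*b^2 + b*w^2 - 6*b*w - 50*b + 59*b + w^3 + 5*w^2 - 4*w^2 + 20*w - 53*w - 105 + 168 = -b^3 - 7*b^2 + 9*b + w^3 + w^2*(b + 1) + w*(-b^2 - 6*b - 33) + 63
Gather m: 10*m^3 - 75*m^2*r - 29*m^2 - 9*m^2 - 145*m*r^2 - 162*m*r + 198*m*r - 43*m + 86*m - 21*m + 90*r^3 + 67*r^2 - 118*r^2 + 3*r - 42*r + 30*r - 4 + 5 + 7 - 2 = 10*m^3 + m^2*(-75*r - 38) + m*(-145*r^2 + 36*r + 22) + 90*r^3 - 51*r^2 - 9*r + 6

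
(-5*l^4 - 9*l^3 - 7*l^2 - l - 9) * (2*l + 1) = -10*l^5 - 23*l^4 - 23*l^3 - 9*l^2 - 19*l - 9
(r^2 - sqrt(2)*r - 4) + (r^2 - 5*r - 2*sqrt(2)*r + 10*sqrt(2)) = 2*r^2 - 5*r - 3*sqrt(2)*r - 4 + 10*sqrt(2)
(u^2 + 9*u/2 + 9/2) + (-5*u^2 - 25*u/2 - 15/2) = -4*u^2 - 8*u - 3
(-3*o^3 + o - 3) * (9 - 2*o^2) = 6*o^5 - 29*o^3 + 6*o^2 + 9*o - 27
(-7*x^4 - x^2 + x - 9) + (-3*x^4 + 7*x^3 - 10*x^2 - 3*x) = -10*x^4 + 7*x^3 - 11*x^2 - 2*x - 9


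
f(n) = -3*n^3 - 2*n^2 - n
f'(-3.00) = -70.00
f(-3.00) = 66.00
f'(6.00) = -349.00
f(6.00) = -726.00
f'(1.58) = -29.79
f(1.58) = -18.41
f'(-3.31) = -86.36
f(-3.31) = 90.19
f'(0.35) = -3.50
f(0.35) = -0.72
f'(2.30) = -57.81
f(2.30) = -49.38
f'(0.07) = -1.32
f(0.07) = -0.08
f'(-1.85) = -24.40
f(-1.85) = 14.00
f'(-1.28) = -10.63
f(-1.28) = 4.29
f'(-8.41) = -603.91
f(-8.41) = 1651.42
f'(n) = -9*n^2 - 4*n - 1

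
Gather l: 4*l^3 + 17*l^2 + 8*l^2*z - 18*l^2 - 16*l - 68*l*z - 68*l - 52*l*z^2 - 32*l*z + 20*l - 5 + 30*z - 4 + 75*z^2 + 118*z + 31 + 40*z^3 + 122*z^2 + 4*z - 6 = 4*l^3 + l^2*(8*z - 1) + l*(-52*z^2 - 100*z - 64) + 40*z^3 + 197*z^2 + 152*z + 16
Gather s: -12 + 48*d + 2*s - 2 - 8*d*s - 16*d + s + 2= 32*d + s*(3 - 8*d) - 12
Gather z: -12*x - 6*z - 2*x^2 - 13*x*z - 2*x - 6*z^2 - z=-2*x^2 - 14*x - 6*z^2 + z*(-13*x - 7)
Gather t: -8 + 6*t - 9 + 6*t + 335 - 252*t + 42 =360 - 240*t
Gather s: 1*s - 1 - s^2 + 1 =-s^2 + s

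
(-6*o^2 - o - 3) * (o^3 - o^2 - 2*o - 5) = -6*o^5 + 5*o^4 + 10*o^3 + 35*o^2 + 11*o + 15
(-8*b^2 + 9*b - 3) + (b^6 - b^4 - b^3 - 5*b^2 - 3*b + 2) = b^6 - b^4 - b^3 - 13*b^2 + 6*b - 1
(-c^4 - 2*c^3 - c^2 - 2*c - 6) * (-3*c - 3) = 3*c^5 + 9*c^4 + 9*c^3 + 9*c^2 + 24*c + 18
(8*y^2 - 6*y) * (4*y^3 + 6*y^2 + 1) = 32*y^5 + 24*y^4 - 36*y^3 + 8*y^2 - 6*y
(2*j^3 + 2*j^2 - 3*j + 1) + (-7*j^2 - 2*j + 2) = 2*j^3 - 5*j^2 - 5*j + 3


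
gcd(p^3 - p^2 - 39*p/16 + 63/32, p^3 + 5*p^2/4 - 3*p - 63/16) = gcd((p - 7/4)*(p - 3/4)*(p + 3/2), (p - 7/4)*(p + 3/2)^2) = p^2 - p/4 - 21/8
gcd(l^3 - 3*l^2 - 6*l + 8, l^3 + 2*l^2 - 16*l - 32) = l^2 - 2*l - 8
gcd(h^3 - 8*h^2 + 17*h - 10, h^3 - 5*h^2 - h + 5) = h^2 - 6*h + 5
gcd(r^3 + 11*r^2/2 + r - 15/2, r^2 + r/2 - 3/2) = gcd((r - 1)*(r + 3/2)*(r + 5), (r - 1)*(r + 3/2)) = r^2 + r/2 - 3/2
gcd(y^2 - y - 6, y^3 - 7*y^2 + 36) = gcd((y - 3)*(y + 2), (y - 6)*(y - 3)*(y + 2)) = y^2 - y - 6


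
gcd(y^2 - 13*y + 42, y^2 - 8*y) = 1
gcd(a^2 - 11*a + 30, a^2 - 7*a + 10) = a - 5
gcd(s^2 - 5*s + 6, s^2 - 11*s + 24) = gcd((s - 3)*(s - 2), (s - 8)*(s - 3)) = s - 3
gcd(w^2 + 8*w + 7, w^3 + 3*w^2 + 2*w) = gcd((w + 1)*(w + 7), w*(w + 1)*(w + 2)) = w + 1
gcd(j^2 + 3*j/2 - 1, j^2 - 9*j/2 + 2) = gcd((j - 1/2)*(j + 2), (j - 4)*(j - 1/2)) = j - 1/2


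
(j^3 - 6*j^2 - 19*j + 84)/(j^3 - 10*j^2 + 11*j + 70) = (j^2 + j - 12)/(j^2 - 3*j - 10)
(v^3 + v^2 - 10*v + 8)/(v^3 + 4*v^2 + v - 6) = (v^2 + 2*v - 8)/(v^2 + 5*v + 6)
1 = 1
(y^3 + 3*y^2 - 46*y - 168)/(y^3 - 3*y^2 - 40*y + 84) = (y + 4)/(y - 2)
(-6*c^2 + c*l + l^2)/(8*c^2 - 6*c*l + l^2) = (-3*c - l)/(4*c - l)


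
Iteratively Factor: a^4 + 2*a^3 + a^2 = (a)*(a^3 + 2*a^2 + a) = a^2*(a^2 + 2*a + 1) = a^2*(a + 1)*(a + 1)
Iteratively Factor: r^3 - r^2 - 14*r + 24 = (r + 4)*(r^2 - 5*r + 6) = (r - 3)*(r + 4)*(r - 2)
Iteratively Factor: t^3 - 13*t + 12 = (t + 4)*(t^2 - 4*t + 3) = (t - 3)*(t + 4)*(t - 1)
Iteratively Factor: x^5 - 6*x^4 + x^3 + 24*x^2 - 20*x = (x + 2)*(x^4 - 8*x^3 + 17*x^2 - 10*x) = x*(x + 2)*(x^3 - 8*x^2 + 17*x - 10) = x*(x - 5)*(x + 2)*(x^2 - 3*x + 2) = x*(x - 5)*(x - 1)*(x + 2)*(x - 2)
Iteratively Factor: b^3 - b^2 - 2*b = (b - 2)*(b^2 + b) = b*(b - 2)*(b + 1)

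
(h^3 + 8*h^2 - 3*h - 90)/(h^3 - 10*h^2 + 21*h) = (h^2 + 11*h + 30)/(h*(h - 7))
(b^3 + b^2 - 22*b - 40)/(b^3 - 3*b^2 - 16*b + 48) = (b^2 - 3*b - 10)/(b^2 - 7*b + 12)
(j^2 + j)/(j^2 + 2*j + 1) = j/(j + 1)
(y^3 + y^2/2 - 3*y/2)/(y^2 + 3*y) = (2*y^2 + y - 3)/(2*(y + 3))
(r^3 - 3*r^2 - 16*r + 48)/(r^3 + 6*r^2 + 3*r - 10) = (r^3 - 3*r^2 - 16*r + 48)/(r^3 + 6*r^2 + 3*r - 10)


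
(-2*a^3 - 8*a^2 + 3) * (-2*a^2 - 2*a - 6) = 4*a^5 + 20*a^4 + 28*a^3 + 42*a^2 - 6*a - 18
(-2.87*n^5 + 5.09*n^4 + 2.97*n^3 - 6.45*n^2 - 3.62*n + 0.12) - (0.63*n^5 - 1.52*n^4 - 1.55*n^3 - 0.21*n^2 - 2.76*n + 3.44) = -3.5*n^5 + 6.61*n^4 + 4.52*n^3 - 6.24*n^2 - 0.86*n - 3.32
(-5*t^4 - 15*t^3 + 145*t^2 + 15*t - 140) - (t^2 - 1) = -5*t^4 - 15*t^3 + 144*t^2 + 15*t - 139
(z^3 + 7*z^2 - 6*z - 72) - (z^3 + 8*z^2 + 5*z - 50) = -z^2 - 11*z - 22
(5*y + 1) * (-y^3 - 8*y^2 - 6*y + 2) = -5*y^4 - 41*y^3 - 38*y^2 + 4*y + 2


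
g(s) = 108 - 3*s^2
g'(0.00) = 0.00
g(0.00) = 108.00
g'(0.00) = 0.00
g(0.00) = 108.00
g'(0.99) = -5.94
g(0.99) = 105.06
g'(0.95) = -5.70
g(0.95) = 105.29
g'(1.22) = -7.32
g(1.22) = 103.53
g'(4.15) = -24.90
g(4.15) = 56.33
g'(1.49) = -8.94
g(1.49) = 101.34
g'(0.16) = -0.96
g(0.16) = 107.92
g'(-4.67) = 28.02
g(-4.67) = 42.57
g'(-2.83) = 16.98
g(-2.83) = 83.97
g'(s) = -6*s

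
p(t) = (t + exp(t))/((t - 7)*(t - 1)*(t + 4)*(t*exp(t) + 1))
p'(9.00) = 0.00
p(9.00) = 0.00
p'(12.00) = 0.00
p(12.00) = 0.00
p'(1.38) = 0.23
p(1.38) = -0.07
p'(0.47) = 0.13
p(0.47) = 0.08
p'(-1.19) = 0.03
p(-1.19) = -0.03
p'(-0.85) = 0.05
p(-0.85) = -0.01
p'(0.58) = 0.20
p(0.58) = 0.09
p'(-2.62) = 0.04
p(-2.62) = -0.07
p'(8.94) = -0.00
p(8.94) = 0.00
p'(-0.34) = 0.06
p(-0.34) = 0.01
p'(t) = (t + exp(t))*(-t*exp(t) - exp(t))/((t - 7)*(t - 1)*(t + 4)*(t*exp(t) + 1)^2) + (exp(t) + 1)/((t - 7)*(t - 1)*(t + 4)*(t*exp(t) + 1)) - (t + exp(t))/((t - 7)*(t - 1)*(t + 4)^2*(t*exp(t) + 1)) - (t + exp(t))/((t - 7)*(t - 1)^2*(t + 4)*(t*exp(t) + 1)) - (t + exp(t))/((t - 7)^2*(t - 1)*(t + 4)*(t*exp(t) + 1))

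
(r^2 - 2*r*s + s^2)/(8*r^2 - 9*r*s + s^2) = (r - s)/(8*r - s)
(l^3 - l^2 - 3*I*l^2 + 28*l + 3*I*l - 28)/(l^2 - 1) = (l^2 - 3*I*l + 28)/(l + 1)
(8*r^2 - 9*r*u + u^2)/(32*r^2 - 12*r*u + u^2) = (r - u)/(4*r - u)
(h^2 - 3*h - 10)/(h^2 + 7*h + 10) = (h - 5)/(h + 5)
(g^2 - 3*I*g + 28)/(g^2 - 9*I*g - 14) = (g + 4*I)/(g - 2*I)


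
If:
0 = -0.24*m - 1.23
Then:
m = -5.12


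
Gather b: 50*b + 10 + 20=50*b + 30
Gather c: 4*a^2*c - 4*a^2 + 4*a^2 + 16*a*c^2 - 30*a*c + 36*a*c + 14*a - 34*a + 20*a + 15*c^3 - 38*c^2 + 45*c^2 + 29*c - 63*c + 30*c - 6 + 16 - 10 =15*c^3 + c^2*(16*a + 7) + c*(4*a^2 + 6*a - 4)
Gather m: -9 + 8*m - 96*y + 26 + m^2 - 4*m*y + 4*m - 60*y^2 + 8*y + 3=m^2 + m*(12 - 4*y) - 60*y^2 - 88*y + 20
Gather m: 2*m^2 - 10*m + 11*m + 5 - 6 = 2*m^2 + m - 1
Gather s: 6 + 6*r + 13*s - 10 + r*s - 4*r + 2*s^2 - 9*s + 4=2*r + 2*s^2 + s*(r + 4)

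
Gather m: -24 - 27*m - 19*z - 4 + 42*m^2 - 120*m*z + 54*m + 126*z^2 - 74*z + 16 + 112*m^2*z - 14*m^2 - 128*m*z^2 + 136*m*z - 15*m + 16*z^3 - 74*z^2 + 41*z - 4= m^2*(112*z + 28) + m*(-128*z^2 + 16*z + 12) + 16*z^3 + 52*z^2 - 52*z - 16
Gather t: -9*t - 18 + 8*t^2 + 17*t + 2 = 8*t^2 + 8*t - 16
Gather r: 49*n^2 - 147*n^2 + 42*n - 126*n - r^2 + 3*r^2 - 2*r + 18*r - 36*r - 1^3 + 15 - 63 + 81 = -98*n^2 - 84*n + 2*r^2 - 20*r + 32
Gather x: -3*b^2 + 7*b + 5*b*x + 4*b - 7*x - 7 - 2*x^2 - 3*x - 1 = -3*b^2 + 11*b - 2*x^2 + x*(5*b - 10) - 8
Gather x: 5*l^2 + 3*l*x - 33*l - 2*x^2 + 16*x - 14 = 5*l^2 - 33*l - 2*x^2 + x*(3*l + 16) - 14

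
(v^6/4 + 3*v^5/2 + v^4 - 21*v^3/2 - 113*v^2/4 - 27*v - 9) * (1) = v^6/4 + 3*v^5/2 + v^4 - 21*v^3/2 - 113*v^2/4 - 27*v - 9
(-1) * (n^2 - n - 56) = -n^2 + n + 56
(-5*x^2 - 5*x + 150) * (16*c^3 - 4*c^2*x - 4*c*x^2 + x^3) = -80*c^3*x^2 - 80*c^3*x + 2400*c^3 + 20*c^2*x^3 + 20*c^2*x^2 - 600*c^2*x + 20*c*x^4 + 20*c*x^3 - 600*c*x^2 - 5*x^5 - 5*x^4 + 150*x^3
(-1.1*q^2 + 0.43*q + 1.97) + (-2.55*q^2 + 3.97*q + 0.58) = -3.65*q^2 + 4.4*q + 2.55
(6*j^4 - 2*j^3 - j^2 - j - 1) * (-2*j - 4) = -12*j^5 - 20*j^4 + 10*j^3 + 6*j^2 + 6*j + 4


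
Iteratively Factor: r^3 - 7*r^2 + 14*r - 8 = (r - 1)*(r^2 - 6*r + 8) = (r - 4)*(r - 1)*(r - 2)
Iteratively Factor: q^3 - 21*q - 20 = (q + 4)*(q^2 - 4*q - 5) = (q - 5)*(q + 4)*(q + 1)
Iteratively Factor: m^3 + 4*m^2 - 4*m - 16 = (m + 2)*(m^2 + 2*m - 8) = (m - 2)*(m + 2)*(m + 4)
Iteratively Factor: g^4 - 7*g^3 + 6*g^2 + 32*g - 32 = (g - 1)*(g^3 - 6*g^2 + 32) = (g - 4)*(g - 1)*(g^2 - 2*g - 8) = (g - 4)*(g - 1)*(g + 2)*(g - 4)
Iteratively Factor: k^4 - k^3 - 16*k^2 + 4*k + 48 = (k - 4)*(k^3 + 3*k^2 - 4*k - 12) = (k - 4)*(k + 3)*(k^2 - 4) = (k - 4)*(k + 2)*(k + 3)*(k - 2)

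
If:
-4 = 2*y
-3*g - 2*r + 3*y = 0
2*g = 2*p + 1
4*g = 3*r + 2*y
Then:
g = -26/17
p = -69/34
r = -12/17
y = -2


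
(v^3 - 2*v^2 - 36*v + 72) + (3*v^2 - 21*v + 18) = v^3 + v^2 - 57*v + 90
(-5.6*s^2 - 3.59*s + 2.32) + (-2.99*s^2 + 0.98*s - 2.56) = -8.59*s^2 - 2.61*s - 0.24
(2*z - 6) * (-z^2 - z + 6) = -2*z^3 + 4*z^2 + 18*z - 36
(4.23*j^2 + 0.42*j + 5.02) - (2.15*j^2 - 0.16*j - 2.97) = 2.08*j^2 + 0.58*j + 7.99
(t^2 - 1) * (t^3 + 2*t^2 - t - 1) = t^5 + 2*t^4 - 2*t^3 - 3*t^2 + t + 1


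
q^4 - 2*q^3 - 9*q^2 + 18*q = q*(q - 3)*(q - 2)*(q + 3)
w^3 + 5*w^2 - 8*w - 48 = (w - 3)*(w + 4)^2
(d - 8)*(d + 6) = d^2 - 2*d - 48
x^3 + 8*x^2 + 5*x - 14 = (x - 1)*(x + 2)*(x + 7)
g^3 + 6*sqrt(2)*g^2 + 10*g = g*(g + sqrt(2))*(g + 5*sqrt(2))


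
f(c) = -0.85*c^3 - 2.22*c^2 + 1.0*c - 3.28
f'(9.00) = -245.51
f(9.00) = -793.75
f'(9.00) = -245.51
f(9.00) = -793.75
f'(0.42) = -1.31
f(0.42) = -3.31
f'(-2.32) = -2.42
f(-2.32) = -6.93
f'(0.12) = 0.43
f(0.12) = -3.19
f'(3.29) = -41.21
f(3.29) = -54.29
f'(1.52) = -11.64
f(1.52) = -9.87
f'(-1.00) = 2.89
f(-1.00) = -5.65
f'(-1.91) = 0.18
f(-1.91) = -7.37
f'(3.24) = -40.15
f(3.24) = -52.26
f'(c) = -2.55*c^2 - 4.44*c + 1.0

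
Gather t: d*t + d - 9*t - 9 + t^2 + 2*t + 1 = d + t^2 + t*(d - 7) - 8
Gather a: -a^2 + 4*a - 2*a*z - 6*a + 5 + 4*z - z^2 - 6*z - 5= -a^2 + a*(-2*z - 2) - z^2 - 2*z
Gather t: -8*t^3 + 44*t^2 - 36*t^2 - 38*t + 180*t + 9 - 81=-8*t^3 + 8*t^2 + 142*t - 72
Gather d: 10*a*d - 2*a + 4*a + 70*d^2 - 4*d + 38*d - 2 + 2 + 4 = 2*a + 70*d^2 + d*(10*a + 34) + 4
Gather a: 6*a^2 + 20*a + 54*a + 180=6*a^2 + 74*a + 180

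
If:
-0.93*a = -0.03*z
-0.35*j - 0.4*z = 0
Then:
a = 0.032258064516129*z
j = -1.14285714285714*z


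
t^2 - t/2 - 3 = (t - 2)*(t + 3/2)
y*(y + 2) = y^2 + 2*y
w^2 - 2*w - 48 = (w - 8)*(w + 6)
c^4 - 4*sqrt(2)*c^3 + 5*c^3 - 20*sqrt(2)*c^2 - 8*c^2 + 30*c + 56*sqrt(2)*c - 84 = (c - 2)*(c + 7)*(c - 3*sqrt(2))*(c - sqrt(2))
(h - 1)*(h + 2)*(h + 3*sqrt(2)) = h^3 + h^2 + 3*sqrt(2)*h^2 - 2*h + 3*sqrt(2)*h - 6*sqrt(2)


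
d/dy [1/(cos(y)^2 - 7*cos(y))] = (2*cos(y) - 7)*sin(y)/((cos(y) - 7)^2*cos(y)^2)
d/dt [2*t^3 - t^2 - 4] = 2*t*(3*t - 1)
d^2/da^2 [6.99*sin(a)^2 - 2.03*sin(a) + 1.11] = 2.03*sin(a) + 13.98*cos(2*a)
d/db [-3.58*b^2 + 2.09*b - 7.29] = 2.09 - 7.16*b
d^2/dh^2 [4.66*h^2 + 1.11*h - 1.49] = 9.32000000000000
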